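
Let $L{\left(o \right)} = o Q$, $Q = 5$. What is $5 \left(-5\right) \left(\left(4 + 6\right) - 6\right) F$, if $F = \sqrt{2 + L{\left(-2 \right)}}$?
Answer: $- 200 i \sqrt{2} \approx - 282.84 i$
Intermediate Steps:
$L{\left(o \right)} = 5 o$ ($L{\left(o \right)} = o 5 = 5 o$)
$F = 2 i \sqrt{2}$ ($F = \sqrt{2 + 5 \left(-2\right)} = \sqrt{2 - 10} = \sqrt{-8} = 2 i \sqrt{2} \approx 2.8284 i$)
$5 \left(-5\right) \left(\left(4 + 6\right) - 6\right) F = 5 \left(-5\right) \left(\left(4 + 6\right) - 6\right) 2 i \sqrt{2} = - 25 \left(10 - 6\right) 2 i \sqrt{2} = \left(-25\right) 4 \cdot 2 i \sqrt{2} = - 100 \cdot 2 i \sqrt{2} = - 200 i \sqrt{2}$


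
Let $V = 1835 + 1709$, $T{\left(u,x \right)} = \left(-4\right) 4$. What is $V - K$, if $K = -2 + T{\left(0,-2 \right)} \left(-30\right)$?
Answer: $3066$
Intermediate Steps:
$T{\left(u,x \right)} = -16$
$K = 478$ ($K = -2 - -480 = -2 + 480 = 478$)
$V = 3544$
$V - K = 3544 - 478 = 3066$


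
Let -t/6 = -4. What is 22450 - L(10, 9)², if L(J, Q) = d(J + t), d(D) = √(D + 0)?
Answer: 22416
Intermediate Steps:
t = 24 (t = -6*(-4) = 24)
d(D) = √D
L(J, Q) = √(24 + J) (L(J, Q) = √(J + 24) = √(24 + J))
22450 - L(10, 9)² = 22450 - (√(24 + 10))² = 22450 - (√34)² = 22450 - 1*34 = 22450 - 34 = 22416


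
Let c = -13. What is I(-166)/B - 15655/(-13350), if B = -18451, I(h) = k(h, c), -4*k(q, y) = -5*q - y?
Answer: 116665567/98528340 ≈ 1.1841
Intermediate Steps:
k(q, y) = y/4 + 5*q/4 (k(q, y) = -(-5*q - y)/4 = -(-y - 5*q)/4 = y/4 + 5*q/4)
I(h) = -13/4 + 5*h/4 (I(h) = (¼)*(-13) + 5*h/4 = -13/4 + 5*h/4)
I(-166)/B - 15655/(-13350) = (-13/4 + (5/4)*(-166))/(-18451) - 15655/(-13350) = (-13/4 - 415/2)*(-1/18451) - 15655*(-1/13350) = -843/4*(-1/18451) + 3131/2670 = 843/73804 + 3131/2670 = 116665567/98528340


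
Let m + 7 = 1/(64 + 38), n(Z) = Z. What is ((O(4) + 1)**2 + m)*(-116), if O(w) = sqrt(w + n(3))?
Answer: -5974/51 - 232*sqrt(7) ≈ -730.95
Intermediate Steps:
O(w) = sqrt(3 + w) (O(w) = sqrt(w + 3) = sqrt(3 + w))
m = -713/102 (m = -7 + 1/(64 + 38) = -7 + 1/102 = -713/102 ≈ -6.9902)
((O(4) + 1)**2 + m)*(-116) = ((sqrt(3 + 4) + 1)**2 - 713/102)*(-116) = ((sqrt(7) + 1)**2 - 713/102)*(-116) = ((1 + sqrt(7))**2 - 713/102)*(-116) = (-713/102 + (1 + sqrt(7))**2)*(-116) = 41354/51 - 116*(1 + sqrt(7))**2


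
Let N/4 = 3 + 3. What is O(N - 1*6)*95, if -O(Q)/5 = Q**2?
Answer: -153900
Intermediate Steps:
N = 24 (N = 4*(3 + 3) = 4*6 = 24)
O(Q) = -5*Q**2
O(N - 1*6)*95 = -5*(24 - 1*6)**2*95 = -5*(24 - 6)**2*95 = -5*18**2*95 = -5*324*95 = -1620*95 = -153900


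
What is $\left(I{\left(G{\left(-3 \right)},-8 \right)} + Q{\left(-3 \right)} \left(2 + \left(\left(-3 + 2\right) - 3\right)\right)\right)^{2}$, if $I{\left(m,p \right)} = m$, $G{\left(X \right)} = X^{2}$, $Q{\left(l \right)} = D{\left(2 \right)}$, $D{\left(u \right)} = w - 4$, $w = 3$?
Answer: $121$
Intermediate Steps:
$D{\left(u \right)} = -1$ ($D{\left(u \right)} = 3 - 4 = -1$)
$Q{\left(l \right)} = -1$
$\left(I{\left(G{\left(-3 \right)},-8 \right)} + Q{\left(-3 \right)} \left(2 + \left(\left(-3 + 2\right) - 3\right)\right)\right)^{2} = \left(\left(-3\right)^{2} - \left(2 + \left(\left(-3 + 2\right) - 3\right)\right)\right)^{2} = \left(9 - \left(2 - 4\right)\right)^{2} = \left(9 - -2\right)^{2} = \left(9 + 2\right)^{2} = 11^{2} = 121$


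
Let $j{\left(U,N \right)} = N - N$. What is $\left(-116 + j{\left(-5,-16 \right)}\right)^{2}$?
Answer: $13456$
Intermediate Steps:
$j{\left(U,N \right)} = 0$
$\left(-116 + j{\left(-5,-16 \right)}\right)^{2} = \left(-116 + 0\right)^{2} = \left(-116\right)^{2} = 13456$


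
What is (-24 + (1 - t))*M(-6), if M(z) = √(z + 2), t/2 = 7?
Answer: -74*I ≈ -74.0*I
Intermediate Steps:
t = 14 (t = 2*7 = 14)
M(z) = √(2 + z)
(-24 + (1 - t))*M(-6) = (-24 + (1 - 1*14))*√(2 - 6) = (-24 + (1 - 14))*√(-4) = (-24 - 13)*(2*I) = -74*I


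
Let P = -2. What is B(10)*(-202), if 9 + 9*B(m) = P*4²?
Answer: 8282/9 ≈ 920.22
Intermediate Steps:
B(m) = -41/9 (B(m) = -1 + (-2*4²)/9 = -1 + (-2*16)/9 = -1 + (⅑)*(-32) = -1 - 32/9 = -41/9)
B(10)*(-202) = -41/9*(-202) = 8282/9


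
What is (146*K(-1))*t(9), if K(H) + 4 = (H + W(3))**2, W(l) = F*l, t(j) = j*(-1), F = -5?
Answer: -331128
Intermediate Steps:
t(j) = -j
W(l) = -5*l
K(H) = -4 + (-15 + H)**2 (K(H) = -4 + (H - 5*3)**2 = -4 + (H - 15)**2 = -4 + (-15 + H)**2)
(146*K(-1))*t(9) = (146*(-4 + (-15 - 1)**2))*(-1*9) = (146*(-4 + (-16)**2))*(-9) = (146*(-4 + 256))*(-9) = (146*252)*(-9) = 36792*(-9) = -331128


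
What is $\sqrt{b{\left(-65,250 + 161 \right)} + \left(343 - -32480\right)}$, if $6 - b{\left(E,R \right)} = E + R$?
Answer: $\sqrt{32483} \approx 180.23$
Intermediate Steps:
$b{\left(E,R \right)} = 6 - E - R$ ($b{\left(E,R \right)} = 6 - \left(E + R\right) = 6 - E - R$)
$\sqrt{b{\left(-65,250 + 161 \right)} + \left(343 - -32480\right)} = \sqrt{\left(6 - -65 - \left(250 + 161\right)\right) + \left(343 - -32480\right)} = \sqrt{\left(6 + 65 - 411\right) + \left(343 + 32480\right)} = \sqrt{\left(6 + 65 - 411\right) + 32823} = \sqrt{-340 + 32823} = \sqrt{32483}$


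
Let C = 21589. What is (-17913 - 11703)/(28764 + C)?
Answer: -29616/50353 ≈ -0.58817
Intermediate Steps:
(-17913 - 11703)/(28764 + C) = (-17913 - 11703)/(28764 + 21589) = -29616/50353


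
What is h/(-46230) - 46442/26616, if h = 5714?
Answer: -63863819/34179380 ≈ -1.8685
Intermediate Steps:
h/(-46230) - 46442/26616 = 5714/(-46230) - 46442/26616 = 5714*(-1/46230) - 46442*1/26616 = -2857/23115 - 23221/13308 = -63863819/34179380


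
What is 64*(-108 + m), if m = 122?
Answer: 896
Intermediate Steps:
64*(-108 + m) = 64*(-108 + 122) = 64*14 = 896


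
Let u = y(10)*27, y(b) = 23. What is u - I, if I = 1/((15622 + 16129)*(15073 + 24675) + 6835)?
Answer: 783730307042/1262045583 ≈ 621.00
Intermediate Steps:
u = 621 (u = 23*27 = 621)
I = 1/1262045583 (I = 1/(31751*39748 + 6835) = 1/(1262038748 + 6835) = 1/1262045583 ≈ 7.9236e-10)
u - I = 621 - 1*1/1262045583 = 621 - 1/1262045583 = 783730307042/1262045583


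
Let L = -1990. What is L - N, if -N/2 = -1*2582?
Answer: -7154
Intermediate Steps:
N = 5164 (N = -(-2)*2582 = -2*(-2582) = 5164)
L - N = -1990 - 1*5164 = -1990 - 5164 = -7154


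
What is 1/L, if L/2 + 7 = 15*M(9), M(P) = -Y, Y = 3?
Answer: -1/104 ≈ -0.0096154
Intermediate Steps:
M(P) = -3 (M(P) = -1*3 = -3)
L = -104 (L = -14 + 2*(15*(-3)) = -14 + 2*(-45) = -14 - 90 = -104)
1/L = 1/(-104) = -1/104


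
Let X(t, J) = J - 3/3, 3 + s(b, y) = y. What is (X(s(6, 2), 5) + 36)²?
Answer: 1600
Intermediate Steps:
s(b, y) = -3 + y
X(t, J) = -1 + J (X(t, J) = J - 3/3 = J - 1*1 = J - 1 = -1 + J)
(X(s(6, 2), 5) + 36)² = ((-1 + 5) + 36)² = (4 + 36)² = 40² = 1600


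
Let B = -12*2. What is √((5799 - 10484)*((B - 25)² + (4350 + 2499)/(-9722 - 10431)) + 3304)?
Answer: 4*I*√285411919634149/20153 ≈ 3353.2*I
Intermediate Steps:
B = -24
√((5799 - 10484)*((B - 25)² + (4350 + 2499)/(-9722 - 10431)) + 3304) = √((5799 - 10484)*((-24 - 25)² + (4350 + 2499)/(-9722 - 10431)) + 3304) = √(-4685*((-49)² + 6849/(-20153)) + 3304) = √(-4685*(2401 + 6849*(-1/20153)) + 3304) = √(-4685*(2401 - 6849/20153) + 3304) = √(-4685*48380504/20153 + 3304) = √(-226662661240/20153 + 3304) = √(-226596075728/20153) = 4*I*√285411919634149/20153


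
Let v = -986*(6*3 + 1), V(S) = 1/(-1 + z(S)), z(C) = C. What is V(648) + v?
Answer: -12120897/647 ≈ -18734.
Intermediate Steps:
V(S) = 1/(-1 + S)
v = -18734 (v = -986*(18 + 1) = -986*19 = -18734)
V(648) + v = 1/(-1 + 648) - 18734 = 1/647 - 18734 = -12120897/647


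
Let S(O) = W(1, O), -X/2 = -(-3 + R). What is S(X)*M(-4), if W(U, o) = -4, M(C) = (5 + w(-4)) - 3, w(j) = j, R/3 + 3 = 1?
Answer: 8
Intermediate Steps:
R = -6 (R = -9 + 3*1 = -9 + 3 = -6)
M(C) = -2 (M(C) = (5 - 4) - 3 = 1 - 3 = -2)
X = -18 (X = -(-2)*(-3 - 6) = -(-2)*(-9) = -2*9 = -18)
S(O) = -4
S(X)*M(-4) = -4*(-2) = 8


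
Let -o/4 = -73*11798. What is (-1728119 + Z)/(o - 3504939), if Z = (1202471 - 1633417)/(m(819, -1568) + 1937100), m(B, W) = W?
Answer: 1672415027627/57991442018 ≈ 28.839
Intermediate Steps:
o = 3445016 (o = -(-292)*11798 = -4*(-861254) = 3445016)
Z = -215473/967766 (Z = (1202471 - 1633417)/(-1568 + 1937100) = -430946/1935532 = -430946*1/1935532 = -215473/967766 ≈ -0.22265)
(-1728119 + Z)/(o - 3504939) = (-1728119 - 215473/967766)/(3445016 - 3504939) = -1672415027627/967766/(-59923) = -1672415027627/967766*(-1/59923) = 1672415027627/57991442018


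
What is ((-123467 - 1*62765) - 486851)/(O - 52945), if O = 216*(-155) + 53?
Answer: 673083/86372 ≈ 7.7928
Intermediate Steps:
O = -33427 (O = -33480 + 53 = -33427)
((-123467 - 1*62765) - 486851)/(O - 52945) = ((-123467 - 1*62765) - 486851)/(-33427 - 52945) = ((-123467 - 62765) - 486851)/(-86372) = (-186232 - 486851)*(-1/86372) = -673083*(-1/86372) = 673083/86372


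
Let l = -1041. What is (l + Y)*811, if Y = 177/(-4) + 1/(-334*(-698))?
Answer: -102594136561/116566 ≈ -8.8014e+5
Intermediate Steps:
Y = -5158045/116566 (Y = 177*(-¼) - 1/334*(-1/698) = -177/4 + 1/233132 = -5158045/116566 ≈ -44.250)
(l + Y)*811 = (-1041 - 5158045/116566)*811 = -126503251/116566*811 = -102594136561/116566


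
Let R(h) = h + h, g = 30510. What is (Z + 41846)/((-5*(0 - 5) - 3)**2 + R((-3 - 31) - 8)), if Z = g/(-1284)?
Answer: 8949959/85600 ≈ 104.56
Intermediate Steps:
R(h) = 2*h
Z = -5085/214 (Z = 30510/(-1284) = 30510*(-1/1284) = -5085/214 ≈ -23.762)
(Z + 41846)/((-5*(0 - 5) - 3)**2 + R((-3 - 31) - 8)) = (-5085/214 + 41846)/((-5*(0 - 5) - 3)**2 + 2*((-3 - 31) - 8)) = 8949959/(214*((-5*(-5) - 3)**2 + 2*(-34 - 8))) = 8949959/(214*((25 - 3)**2 + 2*(-42))) = 8949959/(214*(22**2 - 84)) = 8949959/(214*(484 - 84)) = (8949959/214)/400 = (8949959/214)*(1/400) = 8949959/85600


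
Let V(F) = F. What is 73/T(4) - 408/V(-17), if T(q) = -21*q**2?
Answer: 7991/336 ≈ 23.783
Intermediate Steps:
73/T(4) - 408/V(-17) = 73/((-21*4**2)) - 408/(-17) = 73/((-21*16)) - 408*(-1/17) = 73/(-336) + 24 = 73*(-1/336) + 24 = -73/336 + 24 = 7991/336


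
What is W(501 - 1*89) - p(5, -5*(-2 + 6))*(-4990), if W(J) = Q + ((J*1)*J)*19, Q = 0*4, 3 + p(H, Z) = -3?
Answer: 3195196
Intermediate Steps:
p(H, Z) = -6 (p(H, Z) = -3 - 3 = -6)
Q = 0
W(J) = 19*J² (W(J) = 0 + ((J*1)*J)*19 = 0 + (J*J)*19 = 0 + J²*19 = 0 + 19*J² = 19*J²)
W(501 - 1*89) - p(5, -5*(-2 + 6))*(-4990) = 19*(501 - 1*89)² - (-6)*(-4990) = 19*(501 - 89)² - 1*29940 = 19*412² - 29940 = 19*169744 - 29940 = 3225136 - 29940 = 3195196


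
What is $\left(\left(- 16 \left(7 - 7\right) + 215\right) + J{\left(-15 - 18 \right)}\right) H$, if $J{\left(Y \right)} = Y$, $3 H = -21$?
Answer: $-1274$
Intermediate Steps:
$H = -7$ ($H = \frac{1}{3} \left(-21\right) = -7$)
$\left(\left(- 16 \left(7 - 7\right) + 215\right) + J{\left(-15 - 18 \right)}\right) H = \left(\left(- 16 \left(7 - 7\right) + 215\right) - 33\right) \left(-7\right) = \left(\left(\left(-16\right) 0 + 215\right) - 33\right) \left(-7\right) = \left(\left(0 + 215\right) - 33\right) \left(-7\right) = \left(215 - 33\right) \left(-7\right) = 182 \left(-7\right) = -1274$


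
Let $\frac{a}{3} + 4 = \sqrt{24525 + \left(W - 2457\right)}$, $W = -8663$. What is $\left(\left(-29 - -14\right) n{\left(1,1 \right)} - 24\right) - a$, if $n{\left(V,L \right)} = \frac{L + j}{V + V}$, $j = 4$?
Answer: $- \frac{99}{2} - 3 \sqrt{13405} \approx -396.84$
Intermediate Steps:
$n{\left(V,L \right)} = \frac{4 + L}{2 V}$ ($n{\left(V,L \right)} = \frac{L + 4}{V + V} = \frac{4 + L}{2 V}$)
$a = -12 + 3 \sqrt{13405}$ ($a = -12 + 3 \sqrt{24525 - 11120} = -12 + 3 \sqrt{13405} \approx 335.34$)
$\left(\left(-29 - -14\right) n{\left(1,1 \right)} - 24\right) - a = \left(\left(-29 - -14\right) \frac{4 + 1}{2 \cdot 1} - 24\right) - \left(-12 + 3 \sqrt{13405}\right) = \left(\left(-29 + 14\right) \frac{1}{2} \cdot 1 \cdot 5 - 24\right) + \left(12 - 3 \sqrt{13405}\right) = \left(\left(-15\right) \frac{5}{2} - 24\right) + \left(12 - 3 \sqrt{13405}\right) = \left(- \frac{75}{2} - 24\right) + \left(12 - 3 \sqrt{13405}\right) = - \frac{123}{2} + \left(12 - 3 \sqrt{13405}\right) = - \frac{99}{2} - 3 \sqrt{13405}$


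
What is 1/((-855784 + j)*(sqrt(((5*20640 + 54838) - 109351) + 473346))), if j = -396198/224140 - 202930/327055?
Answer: -7330610770*sqrt(522033)/3274941092275789230837 ≈ -1.6173e-9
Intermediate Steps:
j = -17506326709/7330610770 (j = -396198*1/224140 - 202930*1/327055 = -198099/112070 - 40586/65411 = -17506326709/7330610770 ≈ -2.3881)
1/((-855784 + j)*(sqrt(((5*20640 + 54838) - 109351) + 473346))) = 1/((-855784 - 17506326709/7330610770)*(sqrt(((5*20640 + 54838) - 109351) + 473346))) = 1/((-6273436913520389/7330610770)*(sqrt(((103200 + 54838) - 109351) + 473346))) = -7330610770/(6273436913520389*sqrt((158038 - 109351) + 473346)) = -7330610770/(6273436913520389*sqrt(48687 + 473346)) = -7330610770*sqrt(522033)/522033/6273436913520389 = -7330610770*sqrt(522033)/3274941092275789230837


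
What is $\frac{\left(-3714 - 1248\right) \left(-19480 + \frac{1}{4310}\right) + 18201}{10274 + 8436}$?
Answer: $\frac{104170501737}{20160025} \approx 5167.2$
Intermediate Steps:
$\frac{\left(-3714 - 1248\right) \left(-19480 + \frac{1}{4310}\right) + 18201}{10274 + 8436} = \frac{- 4962 \left(-19480 + \frac{1}{4310}\right) + 18201}{18710} = \left(\left(-4962\right) \left(- \frac{83958799}{4310}\right) + 18201\right) \frac{1}{18710} = \left(\frac{208301780319}{2155} + 18201\right) \frac{1}{18710} = \frac{208341003474}{2155} \cdot \frac{1}{18710} = \frac{104170501737}{20160025}$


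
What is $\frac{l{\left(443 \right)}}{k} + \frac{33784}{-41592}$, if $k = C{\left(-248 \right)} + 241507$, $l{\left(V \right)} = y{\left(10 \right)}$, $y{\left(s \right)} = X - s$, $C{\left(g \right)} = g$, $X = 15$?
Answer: $- \frac{1018810762}{1254305541} \approx -0.81225$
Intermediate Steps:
$y{\left(s \right)} = 15 - s$
$l{\left(V \right)} = 5$ ($l{\left(V \right)} = 15 - 10 = 5$)
$k = 241259$ ($k = -248 + 241507 = 241259$)
$\frac{l{\left(443 \right)}}{k} + \frac{33784}{-41592} = \frac{5}{241259} + \frac{33784}{-41592} = 5 \cdot \frac{1}{241259} + 33784 \left(- \frac{1}{41592}\right) = \frac{5}{241259} - \frac{4223}{5199} = - \frac{1018810762}{1254305541}$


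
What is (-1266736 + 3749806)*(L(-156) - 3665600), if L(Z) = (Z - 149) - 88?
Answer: -9102917238510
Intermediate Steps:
L(Z) = -237 + Z (L(Z) = (-149 + Z) - 88 = -237 + Z)
(-1266736 + 3749806)*(L(-156) - 3665600) = (-1266736 + 3749806)*((-237 - 156) - 3665600) = 2483070*(-393 - 3665600) = 2483070*(-3665993) = -9102917238510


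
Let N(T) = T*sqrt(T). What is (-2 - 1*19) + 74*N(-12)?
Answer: -21 - 1776*I*sqrt(3) ≈ -21.0 - 3076.1*I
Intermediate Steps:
N(T) = T**(3/2)
(-2 - 1*19) + 74*N(-12) = (-2 - 1*19) + 74*(-12)**(3/2) = (-2 - 19) + 74*(-24*I*sqrt(3)) = -21 - 1776*I*sqrt(3)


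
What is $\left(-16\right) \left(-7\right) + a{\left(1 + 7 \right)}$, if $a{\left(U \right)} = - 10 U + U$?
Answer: $40$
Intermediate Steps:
$a{\left(U \right)} = - 9 U$
$\left(-16\right) \left(-7\right) + a{\left(1 + 7 \right)} = \left(-16\right) \left(-7\right) - 9 \left(1 + 7\right) = 112 - 72 = 40$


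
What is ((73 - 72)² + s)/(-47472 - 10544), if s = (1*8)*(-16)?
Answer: 127/58016 ≈ 0.0021891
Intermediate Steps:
s = -128 (s = 8*(-16) = -128)
((73 - 72)² + s)/(-47472 - 10544) = ((73 - 72)² - 128)/(-47472 - 10544) = (1² - 128)/(-58016) = (1 - 128)*(-1/58016) = -127*(-1/58016) = 127/58016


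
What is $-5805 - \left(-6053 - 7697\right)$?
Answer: $7945$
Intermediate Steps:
$-5805 - \left(-6053 - 7697\right) = -5805 - -13750 = -5805 + 13750 = 7945$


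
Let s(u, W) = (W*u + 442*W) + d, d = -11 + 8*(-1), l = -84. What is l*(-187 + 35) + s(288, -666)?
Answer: -473431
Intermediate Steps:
d = -19 (d = -11 - 8 = -19)
s(u, W) = -19 + 442*W + W*u (s(u, W) = (W*u + 442*W) - 19 = (442*W + W*u) - 19 = -19 + 442*W + W*u)
l*(-187 + 35) + s(288, -666) = -84*(-187 + 35) + (-19 + 442*(-666) - 666*288) = -84*(-152) + (-19 - 294372 - 191808) = 12768 - 486199 = -473431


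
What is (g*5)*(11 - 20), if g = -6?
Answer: 270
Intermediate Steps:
(g*5)*(11 - 20) = (-6*5)*(11 - 20) = -30*(-9) = 270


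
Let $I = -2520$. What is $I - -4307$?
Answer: $1787$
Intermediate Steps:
$I - -4307 = -2520 - -4307 = -2520 + 4307 = 1787$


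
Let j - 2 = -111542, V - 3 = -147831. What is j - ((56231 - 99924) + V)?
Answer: 79981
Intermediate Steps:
V = -147828 (V = 3 - 147831 = -147828)
j = -111540 (j = 2 - 111542 = -111540)
j - ((56231 - 99924) + V) = -111540 - ((56231 - 99924) - 147828) = -111540 - (-43693 - 147828) = -111540 - 1*(-191521) = -111540 + 191521 = 79981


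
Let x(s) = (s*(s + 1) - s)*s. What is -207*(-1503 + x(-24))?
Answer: 3172689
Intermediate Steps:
x(s) = s*(-s + s*(1 + s)) (x(s) = (s*(1 + s) - s)*s = (-s + s*(1 + s))*s = s*(-s + s*(1 + s)))
-207*(-1503 + x(-24)) = -207*(-1503 + (-24)³) = -207*(-1503 - 13824) = -207*(-15327) = 3172689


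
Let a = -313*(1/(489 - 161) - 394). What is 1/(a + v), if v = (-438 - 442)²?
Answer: 328/294452503 ≈ 1.1139e-6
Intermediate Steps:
a = 40449303/328 (a = -313*(1/328 - 394) = -313*(-129231/328) = 40449303/328 ≈ 1.2332e+5)
v = 774400 (v = (-880)² = 774400)
1/(a + v) = 1/(40449303/328 + 774400) = 1/(294452503/328) = 328/294452503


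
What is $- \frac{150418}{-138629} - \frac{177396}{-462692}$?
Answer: $\frac{23547358835}{16035632317} \approx 1.4684$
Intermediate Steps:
$- \frac{150418}{-138629} - \frac{177396}{-462692} = \left(-150418\right) \left(- \frac{1}{138629}\right) - - \frac{44349}{115673} = \frac{150418}{138629} + \frac{44349}{115673} = \frac{23547358835}{16035632317}$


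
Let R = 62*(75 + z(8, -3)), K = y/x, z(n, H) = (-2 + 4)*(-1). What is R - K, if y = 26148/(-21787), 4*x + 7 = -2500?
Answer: 247210056142/54620009 ≈ 4526.0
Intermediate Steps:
x = -2507/4 (x = -7/4 + (1/4)*(-2500) = -7/4 - 625 = -2507/4 ≈ -626.75)
y = -26148/21787 (y = 26148*(-1/21787) = -26148/21787 ≈ -1.2002)
z(n, H) = -2 (z(n, H) = 2*(-1) = -2)
K = 104592/54620009 (K = -26148/(21787*(-2507/4)) = -26148/21787*(-4/2507) = 104592/54620009 ≈ 0.0019149)
R = 4526 (R = 62*(75 - 2) = 62*73 = 4526)
R - K = 4526 - 1*104592/54620009 = 4526 - 104592/54620009 = 247210056142/54620009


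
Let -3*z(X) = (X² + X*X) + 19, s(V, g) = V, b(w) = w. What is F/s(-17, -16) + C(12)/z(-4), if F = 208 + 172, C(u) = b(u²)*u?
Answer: -124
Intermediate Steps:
C(u) = u³ (C(u) = u²*u = u³)
F = 380
z(X) = -19/3 - 2*X²/3 (z(X) = -((X² + X*X) + 19)/3 = -((X² + X²) + 19)/3 = -(2*X² + 19)/3 = -(19 + 2*X²)/3 = -19/3 - 2*X²/3)
F/s(-17, -16) + C(12)/z(-4) = 380/(-17) + 12³/(-19/3 - ⅔*(-4)²) = 380*(-1/17) + 1728/(-19/3 - ⅔*16) = -380/17 + 1728/(-19/3 - 32/3) = -380/17 + 1728/(-17) = -380/17 + 1728*(-1/17) = -380/17 - 1728/17 = -124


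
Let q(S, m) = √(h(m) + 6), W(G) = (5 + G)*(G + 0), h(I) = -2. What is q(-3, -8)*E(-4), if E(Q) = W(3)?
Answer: 48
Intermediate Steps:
W(G) = G*(5 + G) (W(G) = (5 + G)*G = G*(5 + G))
E(Q) = 24 (E(Q) = 3*(5 + 3) = 3*8 = 24)
q(S, m) = 2 (q(S, m) = √(-2 + 6) = √4 = 2)
q(-3, -8)*E(-4) = 2*24 = 48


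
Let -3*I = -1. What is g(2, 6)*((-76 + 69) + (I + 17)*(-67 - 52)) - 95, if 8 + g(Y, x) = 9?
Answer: -6494/3 ≈ -2164.7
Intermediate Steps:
I = ⅓ (I = -⅓*(-1) = ⅓ ≈ 0.33333)
g(Y, x) = 1 (g(Y, x) = -8 + 9 = 1)
g(2, 6)*((-76 + 69) + (I + 17)*(-67 - 52)) - 95 = 1*((-76 + 69) + (⅓ + 17)*(-67 - 52)) - 95 = 1*(-7 + (52/3)*(-119)) - 95 = 1*(-7 - 6188/3) - 95 = 1*(-6209/3) - 95 = -6209/3 - 95 = -6494/3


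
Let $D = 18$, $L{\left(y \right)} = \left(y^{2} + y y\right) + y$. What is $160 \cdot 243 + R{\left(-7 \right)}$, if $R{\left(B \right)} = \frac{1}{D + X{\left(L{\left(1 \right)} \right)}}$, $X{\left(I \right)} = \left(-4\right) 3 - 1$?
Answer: $\frac{194401}{5} \approx 38880.0$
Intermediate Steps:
$L{\left(y \right)} = y + 2 y^{2}$ ($L{\left(y \right)} = \left(y^{2} + y^{2}\right) + y = 2 y^{2} + y = y + 2 y^{2}$)
$X{\left(I \right)} = -13$ ($X{\left(I \right)} = -12 - 1 = -13$)
$R{\left(B \right)} = \frac{1}{5}$ ($R{\left(B \right)} = \frac{1}{18 - 13} = \frac{1}{5}$)
$160 \cdot 243 + R{\left(-7 \right)} = 160 \cdot 243 + \frac{1}{5} = 38880 + \frac{1}{5} = \frac{194401}{5}$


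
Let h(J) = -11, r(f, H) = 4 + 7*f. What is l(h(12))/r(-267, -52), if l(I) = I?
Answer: 11/1865 ≈ 0.0058981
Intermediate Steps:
l(h(12))/r(-267, -52) = -11/(4 + 7*(-267)) = -11/(4 - 1869) = -11/(-1865) = -11*(-1/1865) = 11/1865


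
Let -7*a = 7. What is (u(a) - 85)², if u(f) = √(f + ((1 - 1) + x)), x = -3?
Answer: 7221 - 340*I ≈ 7221.0 - 340.0*I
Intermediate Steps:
a = -1 (a = -⅐*7 = -1)
u(f) = √(-3 + f) (u(f) = √(f + ((1 - 1) - 3)) = √(f + (0 - 3)) = √(f - 3) = √(-3 + f))
(u(a) - 85)² = (√(-3 - 1) - 85)² = (√(-4) - 85)² = (2*I - 85)² = (-85 + 2*I)²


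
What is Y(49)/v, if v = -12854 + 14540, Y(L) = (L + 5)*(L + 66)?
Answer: 1035/281 ≈ 3.6833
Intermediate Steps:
Y(L) = (5 + L)*(66 + L)
v = 1686
Y(49)/v = (330 + 49² + 71*49)/1686 = (330 + 2401 + 3479)*(1/1686) = 6210*(1/1686) = 1035/281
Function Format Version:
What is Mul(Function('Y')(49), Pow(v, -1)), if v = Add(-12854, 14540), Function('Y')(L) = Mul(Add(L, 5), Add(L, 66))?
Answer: Rational(1035, 281) ≈ 3.6833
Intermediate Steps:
Function('Y')(L) = Mul(Add(5, L), Add(66, L))
v = 1686
Mul(Function('Y')(49), Pow(v, -1)) = Mul(Add(330, Pow(49, 2), Mul(71, 49)), Pow(1686, -1)) = Mul(Add(330, 2401, 3479), Rational(1, 1686)) = Mul(6210, Rational(1, 1686)) = Rational(1035, 281)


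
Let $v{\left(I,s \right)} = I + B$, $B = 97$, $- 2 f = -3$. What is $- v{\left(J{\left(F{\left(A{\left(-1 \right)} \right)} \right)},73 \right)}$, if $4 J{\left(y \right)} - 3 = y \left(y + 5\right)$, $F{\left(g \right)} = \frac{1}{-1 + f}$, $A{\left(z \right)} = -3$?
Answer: $- \frac{405}{4} \approx -101.25$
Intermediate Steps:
$f = \frac{3}{2}$ ($f = \left(- \frac{1}{2}\right) \left(-3\right) = \frac{3}{2} \approx 1.5$)
$F{\left(g \right)} = 2$ ($F{\left(g \right)} = \frac{1}{-1 + \frac{3}{2}} = \frac{1}{\frac{1}{2}} = 2$)
$J{\left(y \right)} = \frac{3}{4} + \frac{y \left(5 + y\right)}{4}$ ($J{\left(y \right)} = \frac{3}{4} + \frac{y \left(y + 5\right)}{4} = \frac{3}{4} + \frac{y \left(5 + y\right)}{4}$)
$v{\left(I,s \right)} = 97 + I$ ($v{\left(I,s \right)} = I + 97 = 97 + I$)
$- v{\left(J{\left(F{\left(A{\left(-1 \right)} \right)} \right)},73 \right)} = - (97 + \left(\frac{3}{4} + \frac{2^{2}}{4} + \frac{5}{4} \cdot 2\right)) = - (97 + \left(\frac{3}{4} + \frac{1}{4} \cdot 4 + \frac{5}{2}\right)) = - (97 + \left(\frac{3}{4} + 1 + \frac{5}{2}\right)) = - (97 + \frac{17}{4}) = \left(-1\right) \frac{405}{4} = - \frac{405}{4}$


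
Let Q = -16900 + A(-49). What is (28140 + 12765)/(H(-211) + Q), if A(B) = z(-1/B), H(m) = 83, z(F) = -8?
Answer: -8181/3365 ≈ -2.4312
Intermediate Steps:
A(B) = -8
Q = -16908 (Q = -16900 - 8 = -16908)
(28140 + 12765)/(H(-211) + Q) = (28140 + 12765)/(83 - 16908) = 40905/(-16825) = 40905*(-1/16825) = -8181/3365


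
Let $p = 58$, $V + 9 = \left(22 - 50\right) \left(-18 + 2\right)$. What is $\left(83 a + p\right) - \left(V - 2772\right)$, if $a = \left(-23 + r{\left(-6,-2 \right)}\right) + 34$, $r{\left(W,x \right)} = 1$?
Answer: $3387$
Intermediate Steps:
$V = 439$ ($V = -9 + \left(22 - 50\right) \left(-18 + 2\right) = -9 - -448 = -9 + 448 = 439$)
$a = 12$ ($a = \left(-23 + 1\right) + 34 = -22 + 34 = 12$)
$\left(83 a + p\right) - \left(V - 2772\right) = \left(83 \cdot 12 + 58\right) - \left(439 - 2772\right) = \left(996 + 58\right) - \left(439 - 2772\right) = 1054 - -2333 = 1054 + 2333 = 3387$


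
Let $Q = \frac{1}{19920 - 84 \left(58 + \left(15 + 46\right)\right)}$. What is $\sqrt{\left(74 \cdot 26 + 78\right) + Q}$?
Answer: $\frac{\sqrt{49292133369}}{4962} \approx 44.744$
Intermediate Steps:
$Q = \frac{1}{9924}$ ($Q = \frac{1}{19920 - 84 \left(58 + 61\right)} = \frac{1}{19920 - 9996} = \frac{1}{9924} \approx 0.00010077$)
$\sqrt{\left(74 \cdot 26 + 78\right) + Q} = \sqrt{\left(74 \cdot 26 + 78\right) + \frac{1}{9924}} = \sqrt{\left(1924 + 78\right) + \frac{1}{9924}} = \sqrt{2002 + \frac{1}{9924}} = \sqrt{\frac{19867849}{9924}} = \frac{\sqrt{49292133369}}{4962}$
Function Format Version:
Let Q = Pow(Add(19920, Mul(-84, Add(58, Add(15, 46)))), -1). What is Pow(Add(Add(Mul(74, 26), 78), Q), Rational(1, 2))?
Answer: Mul(Rational(1, 4962), Pow(49292133369, Rational(1, 2))) ≈ 44.744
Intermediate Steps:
Q = Rational(1, 9924) (Q = Pow(Add(19920, Mul(-84, Add(58, 61))), -1) = Pow(Add(19920, Mul(-84, 119)), -1) = Pow(Add(19920, -9996), -1) = Pow(9924, -1) = Rational(1, 9924) ≈ 0.00010077)
Pow(Add(Add(Mul(74, 26), 78), Q), Rational(1, 2)) = Pow(Add(Add(Mul(74, 26), 78), Rational(1, 9924)), Rational(1, 2)) = Pow(Add(Add(1924, 78), Rational(1, 9924)), Rational(1, 2)) = Pow(Add(2002, Rational(1, 9924)), Rational(1, 2)) = Pow(Rational(19867849, 9924), Rational(1, 2)) = Mul(Rational(1, 4962), Pow(49292133369, Rational(1, 2)))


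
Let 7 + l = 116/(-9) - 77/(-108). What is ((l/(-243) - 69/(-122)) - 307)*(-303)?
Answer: 49534403539/533628 ≈ 92826.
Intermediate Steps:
l = -2071/108 (l = -7 + (116/(-9) - 77/(-108)) = -7 + (116*(-⅑) - 77*(-1/108)) = -7 + (-116/9 + 77/108) = -7 - 1315/108 = -2071/108 ≈ -19.176)
((l/(-243) - 69/(-122)) - 307)*(-303) = ((-2071/108/(-243) - 69/(-122)) - 307)*(-303) = ((-2071/108*(-1/243) - 69*(-1/122)) - 307)*(-303) = ((2071/26244 + 69/122) - 307)*(-303) = (1031749/1600884 - 307)*(-303) = -490439639/1600884*(-303) = 49534403539/533628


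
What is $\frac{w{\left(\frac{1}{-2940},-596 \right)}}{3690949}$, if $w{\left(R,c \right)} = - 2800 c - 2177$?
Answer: $\frac{1666623}{3690949} \approx 0.45154$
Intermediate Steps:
$w{\left(R,c \right)} = -2177 - 2800 c$
$\frac{w{\left(\frac{1}{-2940},-596 \right)}}{3690949} = \frac{-2177 - -1668800}{3690949} = \left(-2177 + 1668800\right) \frac{1}{3690949} = 1666623 \cdot \frac{1}{3690949} = \frac{1666623}{3690949}$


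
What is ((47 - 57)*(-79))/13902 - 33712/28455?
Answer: -3541149/3139535 ≈ -1.1279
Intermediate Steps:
((47 - 57)*(-79))/13902 - 33712/28455 = -10*(-79)*(1/13902) - 33712*1/28455 = 790*(1/13902) - 4816/4065 = 395/6951 - 4816/4065 = -3541149/3139535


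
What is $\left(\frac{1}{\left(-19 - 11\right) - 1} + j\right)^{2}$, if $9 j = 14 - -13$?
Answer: $\frac{8464}{961} \approx 8.8075$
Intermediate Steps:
$j = 3$ ($j = \frac{14 - -13}{9} = \frac{14 + 13}{9} = \frac{1}{9} \cdot 27 = 3$)
$\left(\frac{1}{\left(-19 - 11\right) - 1} + j\right)^{2} = \left(\frac{1}{\left(-19 - 11\right) - 1} + 3\right)^{2} = \left(\frac{1}{-30 - 1} + 3\right)^{2} = \left(\frac{1}{-31} + 3\right)^{2} = \left(- \frac{1}{31} + 3\right)^{2} = \left(\frac{92}{31}\right)^{2} = \frac{8464}{961}$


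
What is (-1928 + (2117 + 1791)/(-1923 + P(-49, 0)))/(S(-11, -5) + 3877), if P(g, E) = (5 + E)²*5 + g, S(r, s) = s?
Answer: -81021/162536 ≈ -0.49848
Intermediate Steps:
P(g, E) = g + 5*(5 + E)² (P(g, E) = 5*(5 + E)² + g = g + 5*(5 + E)²)
(-1928 + (2117 + 1791)/(-1923 + P(-49, 0)))/(S(-11, -5) + 3877) = (-1928 + (2117 + 1791)/(-1923 + (-49 + 5*(5 + 0)²)))/(-5 + 3877) = (-1928 + 3908/(-1923 + (-49 + 5*5²)))/3872 = (-1928 + 3908/(-1923 + (-49 + 5*25)))*(1/3872) = (-1928 + 3908/(-1923 + (-49 + 125)))*(1/3872) = (-1928 + 3908/(-1923 + 76))*(1/3872) = (-1928 + 3908/(-1847))*(1/3872) = (-1928 + 3908*(-1/1847))*(1/3872) = (-1928 - 3908/1847)*(1/3872) = -3564924/1847*1/3872 = -81021/162536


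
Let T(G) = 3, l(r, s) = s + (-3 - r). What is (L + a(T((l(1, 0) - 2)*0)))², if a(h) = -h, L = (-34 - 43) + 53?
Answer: 729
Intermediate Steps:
l(r, s) = -3 + s - r
L = -24 (L = -77 + 53 = -24)
(L + a(T((l(1, 0) - 2)*0)))² = (-24 - 1*3)² = (-24 - 3)² = (-27)² = 729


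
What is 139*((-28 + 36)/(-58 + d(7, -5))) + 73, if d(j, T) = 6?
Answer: 671/13 ≈ 51.615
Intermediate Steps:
139*((-28 + 36)/(-58 + d(7, -5))) + 73 = 139*((-28 + 36)/(-58 + 6)) + 73 = 139*(8/(-52)) + 73 = 139*(8*(-1/52)) + 73 = 139*(-2/13) + 73 = -278/13 + 73 = 671/13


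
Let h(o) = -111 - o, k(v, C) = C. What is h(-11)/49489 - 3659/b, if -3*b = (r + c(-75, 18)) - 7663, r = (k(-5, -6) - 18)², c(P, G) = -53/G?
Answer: -9791095454/6315736691 ≈ -1.5503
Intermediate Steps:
r = 576 (r = (-6 - 18)² = (-24)² = 576)
b = 127619/54 (b = -((576 - 53/18) - 7663)/3 = -(10315/18 - 7663)/3 = -⅓*(-127619/18) = 127619/54 ≈ 2363.3)
h(-11)/49489 - 3659/b = (-111 - 1*(-11))/49489 - 3659/127619/54 = (-111 + 11)*(1/49489) - 3659*54/127619 = -100*1/49489 - 197586/127619 = -100/49489 - 197586/127619 = -9791095454/6315736691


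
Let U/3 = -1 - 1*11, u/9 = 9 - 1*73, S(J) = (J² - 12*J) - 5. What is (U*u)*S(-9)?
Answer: 3815424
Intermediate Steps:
S(J) = -5 + J² - 12*J
u = -576 (u = 9*(9 - 1*73) = 9*(9 - 73) = 9*(-64) = -576)
U = -36 (U = 3*(-1 - 1*11) = 3*(-1 - 11) = 3*(-12) = -36)
(U*u)*S(-9) = (-36*(-576))*(-5 + (-9)² - 12*(-9)) = 20736*(-5 + 81 + 108) = 20736*184 = 3815424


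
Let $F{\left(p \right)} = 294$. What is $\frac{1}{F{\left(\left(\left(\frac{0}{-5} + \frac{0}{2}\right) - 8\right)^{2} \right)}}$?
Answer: $\frac{1}{294} \approx 0.0034014$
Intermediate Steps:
$\frac{1}{F{\left(\left(\left(\frac{0}{-5} + \frac{0}{2}\right) - 8\right)^{2} \right)}} = \frac{1}{294}$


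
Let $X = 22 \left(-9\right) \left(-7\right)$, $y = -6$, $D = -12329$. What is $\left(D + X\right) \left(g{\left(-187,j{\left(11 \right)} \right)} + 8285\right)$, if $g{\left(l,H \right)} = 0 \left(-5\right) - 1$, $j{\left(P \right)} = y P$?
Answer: $-90651812$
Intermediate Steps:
$j{\left(P \right)} = - 6 P$
$X = 1386$ ($X = \left(-198\right) \left(-7\right) = 1386$)
$g{\left(l,H \right)} = -1$ ($g{\left(l,H \right)} = 0 - 1 = -1$)
$\left(D + X\right) \left(g{\left(-187,j{\left(11 \right)} \right)} + 8285\right) = \left(-12329 + 1386\right) \left(-1 + 8285\right) = \left(-10943\right) 8284 = -90651812$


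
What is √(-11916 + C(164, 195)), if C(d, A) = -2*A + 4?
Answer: I*√12302 ≈ 110.91*I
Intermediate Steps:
C(d, A) = 4 - 2*A
√(-11916 + C(164, 195)) = √(-11916 + (4 - 2*195)) = √(-11916 + (4 - 390)) = √(-11916 - 386) = √(-12302) = I*√12302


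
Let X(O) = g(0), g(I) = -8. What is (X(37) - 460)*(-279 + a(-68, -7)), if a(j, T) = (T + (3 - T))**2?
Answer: 126360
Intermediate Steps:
X(O) = -8
a(j, T) = 9 (a(j, T) = 3**2 = 9)
(X(37) - 460)*(-279 + a(-68, -7)) = (-8 - 460)*(-279 + 9) = -468*(-270) = 126360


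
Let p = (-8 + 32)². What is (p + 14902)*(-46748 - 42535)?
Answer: -1381922274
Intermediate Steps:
p = 576 (p = 24² = 576)
(p + 14902)*(-46748 - 42535) = (576 + 14902)*(-46748 - 42535) = 15478*(-89283) = -1381922274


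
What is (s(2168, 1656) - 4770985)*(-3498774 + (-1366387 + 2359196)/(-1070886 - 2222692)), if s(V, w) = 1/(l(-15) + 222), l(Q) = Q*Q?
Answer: 12287667738612244743607/736114683 ≈ 1.6693e+13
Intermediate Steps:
l(Q) = Q²
s(V, w) = 1/447 (s(V, w) = 1/((-15)² + 222) = 1/(225 + 222) = 1/447)
(s(2168, 1656) - 4770985)*(-3498774 + (-1366387 + 2359196)/(-1070886 - 2222692)) = (1/447 - 4770985)*(-3498774 + (-1366387 + 2359196)/(-1070886 - 2222692)) = -2132630294*(-3498774 + 992809/(-3293578))/447 = -2132630294*(-3498774 + 992809*(-1/3293578))/447 = -2132630294*(-3498774 - 992809/3293578)/447 = -2132630294/447*(-11523486066181/3293578) = 12287667738612244743607/736114683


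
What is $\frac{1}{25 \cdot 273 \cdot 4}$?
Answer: $\frac{1}{27300} \approx 3.663 \cdot 10^{-5}$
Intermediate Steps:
$\frac{1}{25 \cdot 273 \cdot 4} = \frac{1}{25 \cdot 1092} = \frac{1}{27300}$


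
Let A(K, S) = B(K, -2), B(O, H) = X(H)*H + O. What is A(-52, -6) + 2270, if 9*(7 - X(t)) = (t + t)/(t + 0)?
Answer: 19840/9 ≈ 2204.4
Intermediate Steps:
X(t) = 61/9 (X(t) = 7 - (t + t)/(9*(t + 0)) = 7 - 2*t/(9*t) = 7 - 1/9*2 = 7 - 2/9 = 61/9)
B(O, H) = O + 61*H/9 (B(O, H) = 61*H/9 + O = O + 61*H/9)
A(K, S) = -122/9 + K (A(K, S) = K + (61/9)*(-2) = K - 122/9 = -122/9 + K)
A(-52, -6) + 2270 = (-122/9 - 52) + 2270 = -590/9 + 2270 = 19840/9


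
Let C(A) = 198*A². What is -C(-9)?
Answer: -16038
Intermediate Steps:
-C(-9) = -198*(-9)² = -198*81 = -1*16038 = -16038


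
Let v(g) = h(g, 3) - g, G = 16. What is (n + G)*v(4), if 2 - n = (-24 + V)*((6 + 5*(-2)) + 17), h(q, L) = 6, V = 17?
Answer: 218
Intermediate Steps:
n = 93 (n = 2 - (-24 + 17)*((6 + 5*(-2)) + 17) = 2 - (-7)*((6 - 10) + 17) = 2 - (-7)*(-4 + 17) = 2 - (-7)*13 = 2 - 1*(-91) = 2 + 91 = 93)
v(g) = 6 - g
(n + G)*v(4) = (93 + 16)*(6 - 1*4) = 109*(6 - 4) = 109*2 = 218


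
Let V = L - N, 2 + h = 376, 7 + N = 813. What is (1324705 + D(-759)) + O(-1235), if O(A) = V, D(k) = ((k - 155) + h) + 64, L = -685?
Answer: 1322738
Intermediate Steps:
N = 806 (N = -7 + 813 = 806)
h = 374 (h = -2 + 376 = 374)
D(k) = 283 + k (D(k) = ((k - 155) + 374) + 64 = ((-155 + k) + 374) + 64 = (219 + k) + 64 = 283 + k)
V = -1491 (V = -685 - 1*806 = -685 - 806 = -1491)
O(A) = -1491
(1324705 + D(-759)) + O(-1235) = (1324705 + (283 - 759)) - 1491 = (1324705 - 476) - 1491 = 1324229 - 1491 = 1322738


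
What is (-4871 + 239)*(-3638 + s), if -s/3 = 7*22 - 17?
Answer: 18754968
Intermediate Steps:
s = -411 (s = -3*(7*22 - 17) = -3*(154 - 17) = -3*137 = -411)
(-4871 + 239)*(-3638 + s) = (-4871 + 239)*(-3638 - 411) = -4632*(-4049) = 18754968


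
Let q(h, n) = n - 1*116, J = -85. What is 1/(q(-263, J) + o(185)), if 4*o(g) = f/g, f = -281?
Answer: -740/149021 ≈ -0.0049657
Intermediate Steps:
q(h, n) = -116 + n (q(h, n) = n - 116 = -116 + n)
o(g) = -281/(4*g) (o(g) = (-281/g)/4 = -281/(4*g))
1/(q(-263, J) + o(185)) = 1/((-116 - 85) - 281/4/185) = 1/(-201 - 281/4*1/185) = 1/(-201 - 281/740) = 1/(-149021/740) = -740/149021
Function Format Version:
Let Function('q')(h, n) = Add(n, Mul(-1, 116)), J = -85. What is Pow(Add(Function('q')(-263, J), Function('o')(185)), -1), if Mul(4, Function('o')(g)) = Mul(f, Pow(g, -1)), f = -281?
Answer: Rational(-740, 149021) ≈ -0.0049657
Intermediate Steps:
Function('q')(h, n) = Add(-116, n) (Function('q')(h, n) = Add(n, -116) = Add(-116, n))
Function('o')(g) = Mul(Rational(-281, 4), Pow(g, -1)) (Function('o')(g) = Mul(Rational(1, 4), Mul(-281, Pow(g, -1))) = Mul(Rational(-281, 4), Pow(g, -1)))
Pow(Add(Function('q')(-263, J), Function('o')(185)), -1) = Pow(Add(Add(-116, -85), Mul(Rational(-281, 4), Pow(185, -1))), -1) = Pow(Add(-201, Mul(Rational(-281, 4), Rational(1, 185))), -1) = Pow(Add(-201, Rational(-281, 740)), -1) = Pow(Rational(-149021, 740), -1) = Rational(-740, 149021)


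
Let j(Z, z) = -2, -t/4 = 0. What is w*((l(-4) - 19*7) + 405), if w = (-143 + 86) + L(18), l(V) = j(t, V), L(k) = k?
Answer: -10530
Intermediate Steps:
t = 0 (t = -4*0 = 0)
l(V) = -2
w = -39 (w = (-143 + 86) + 18 = -57 + 18 = -39)
w*((l(-4) - 19*7) + 405) = -39*((-2 - 19*7) + 405) = -39*((-2 - 133) + 405) = -39*(-135 + 405) = -39*270 = -10530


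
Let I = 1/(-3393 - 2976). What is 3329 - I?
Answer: 21202402/6369 ≈ 3329.0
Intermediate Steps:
I = -1/6369 (I = 1/(-6369) = -1/6369 ≈ -0.00015701)
3329 - I = 3329 - 1*(-1/6369) = 3329 + 1/6369 = 21202402/6369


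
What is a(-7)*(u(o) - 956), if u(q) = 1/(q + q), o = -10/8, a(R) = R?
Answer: 33474/5 ≈ 6694.8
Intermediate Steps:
o = -5/4 (o = -10*1/8 = -5/4 ≈ -1.2500)
u(q) = 1/(2*q)
a(-7)*(u(o) - 956) = -7*(1/(2*(-5/4)) - 956) = -7*((1/2)*(-4/5) - 956) = -7*(-2/5 - 956) = -7*(-4782/5) = 33474/5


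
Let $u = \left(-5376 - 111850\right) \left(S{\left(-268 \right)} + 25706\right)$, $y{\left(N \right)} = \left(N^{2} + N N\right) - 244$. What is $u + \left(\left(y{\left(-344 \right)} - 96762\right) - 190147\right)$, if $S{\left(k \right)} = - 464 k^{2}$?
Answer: $3903699601899$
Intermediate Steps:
$y{\left(N \right)} = -244 + 2 N^{2}$ ($y{\left(N \right)} = \left(N^{2} + N^{2}\right) - 244 = 2 N^{2} - 244 = -244 + 2 N^{2}$)
$u = 3903699652380$ ($u = \left(-5376 - 111850\right) \left(- 464 \left(-268\right)^{2} + 25706\right) = - 117226 \left(\left(-464\right) 71824 + 25706\right) = - 117226 \left(-33326336 + 25706\right) = \left(-117226\right) \left(-33300630\right) = 3903699652380$)
$u + \left(\left(y{\left(-344 \right)} - 96762\right) - 190147\right) = 3903699652380 - 50481 = 3903699601899$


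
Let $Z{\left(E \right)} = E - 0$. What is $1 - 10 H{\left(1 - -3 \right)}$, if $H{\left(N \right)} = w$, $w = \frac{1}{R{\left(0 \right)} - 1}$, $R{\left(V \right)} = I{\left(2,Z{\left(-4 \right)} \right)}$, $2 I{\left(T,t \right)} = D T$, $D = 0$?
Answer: $11$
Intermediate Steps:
$Z{\left(E \right)} = E$ ($Z{\left(E \right)} = E + 0 = E$)
$I{\left(T,t \right)} = 0$ ($I{\left(T,t \right)} = \frac{0 T}{2} = \frac{1}{2} \cdot 0 = 0$)
$R{\left(V \right)} = 0$
$w = -1$ ($w = \frac{1}{0 - 1} = \frac{1}{-1} = -1$)
$H{\left(N \right)} = -1$
$1 - 10 H{\left(1 - -3 \right)} = 1 - -10 = 1 + 10 = 11$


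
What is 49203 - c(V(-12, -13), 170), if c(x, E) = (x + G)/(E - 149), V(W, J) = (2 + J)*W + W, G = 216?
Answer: 49187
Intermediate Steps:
V(W, J) = W + W*(2 + J) (V(W, J) = W*(2 + J) + W = W + W*(2 + J))
c(x, E) = (216 + x)/(-149 + E) (c(x, E) = (x + 216)/(E - 149) = (216 + x)/(-149 + E))
49203 - c(V(-12, -13), 170) = 49203 - (216 - 12*(3 - 13))/(-149 + 170) = 49203 - (216 - 12*(-10))/21 = 49203 - (216 + 120)/21 = 49203 - 336/21 = 49203 - 1*16 = 49203 - 16 = 49187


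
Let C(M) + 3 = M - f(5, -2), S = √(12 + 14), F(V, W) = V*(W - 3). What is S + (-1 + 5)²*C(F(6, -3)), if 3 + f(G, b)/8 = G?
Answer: -880 + √26 ≈ -874.90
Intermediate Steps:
f(G, b) = -24 + 8*G
F(V, W) = V*(-3 + W)
S = √26 ≈ 5.0990
C(M) = -19 + M (C(M) = -3 + (M - (-24 + 8*5)) = -3 + (M - (-24 + 40)) = -3 + (M - 1*16) = -3 + (M - 16) = -3 + (-16 + M) = -19 + M)
S + (-1 + 5)²*C(F(6, -3)) = √26 + (-1 + 5)²*(-19 + 6*(-3 - 3)) = √26 + 4²*(-19 + 6*(-6)) = √26 + 16*(-19 - 36) = √26 + 16*(-55) = √26 - 880 = -880 + √26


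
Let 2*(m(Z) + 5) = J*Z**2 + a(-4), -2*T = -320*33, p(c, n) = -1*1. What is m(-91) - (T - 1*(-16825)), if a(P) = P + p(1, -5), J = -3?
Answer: -34534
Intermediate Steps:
p(c, n) = -1
a(P) = -1 + P (a(P) = P - 1 = -1 + P)
T = 5280 (T = -(-160)*33 = -1/2*(-10560) = 5280)
m(Z) = -15/2 - 3*Z**2/2 (m(Z) = -5 + (-3*Z**2 + (-1 - 4))/2 = -5 + (-3*Z**2 - 5)/2 = -5 + (-5 - 3*Z**2)/2 = -5 + (-5/2 - 3*Z**2/2) = -15/2 - 3*Z**2/2)
m(-91) - (T - 1*(-16825)) = (-15/2 - 3/2*(-91)**2) - (5280 - 1*(-16825)) = (-15/2 - 3/2*8281) - (5280 + 16825) = (-15/2 - 24843/2) - 1*22105 = -12429 - 22105 = -34534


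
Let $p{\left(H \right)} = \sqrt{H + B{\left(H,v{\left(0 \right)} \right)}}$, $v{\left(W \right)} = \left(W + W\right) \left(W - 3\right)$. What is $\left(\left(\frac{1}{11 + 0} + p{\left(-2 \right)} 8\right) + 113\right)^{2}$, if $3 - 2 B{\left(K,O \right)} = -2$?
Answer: $\frac{1551408}{121} + \frac{9952 \sqrt{2}}{11} \approx 14101.0$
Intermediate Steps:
$v{\left(W \right)} = 2 W \left(-3 + W\right)$
$B{\left(K,O \right)} = \frac{5}{2}$ ($B{\left(K,O \right)} = \frac{3}{2} - -1 = \frac{3}{2} + 1 = \frac{5}{2}$)
$p{\left(H \right)} = \sqrt{\frac{5}{2} + H}$ ($p{\left(H \right)} = \sqrt{H + \frac{5}{2}} = \sqrt{\frac{5}{2} + H}$)
$\left(\left(\frac{1}{11 + 0} + p{\left(-2 \right)} 8\right) + 113\right)^{2} = \left(\left(\frac{1}{11 + 0} + \frac{\sqrt{10 + 4 \left(-2\right)}}{2} \cdot 8\right) + 113\right)^{2} = \left(\left(\frac{1}{11} + \frac{\sqrt{10 - 8}}{2} \cdot 8\right) + 113\right)^{2} = \left(\left(\frac{1}{11} + \frac{\sqrt{2}}{2} \cdot 8\right) + 113\right)^{2} = \left(\left(\frac{1}{11} + 4 \sqrt{2}\right) + 113\right)^{2} = \left(\frac{1244}{11} + 4 \sqrt{2}\right)^{2}$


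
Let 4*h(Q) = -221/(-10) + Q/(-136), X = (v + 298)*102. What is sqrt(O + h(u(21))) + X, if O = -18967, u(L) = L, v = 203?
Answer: 51102 + I*sqrt(8767803890)/680 ≈ 51102.0 + 137.7*I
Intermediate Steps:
X = 51102 (X = (203 + 298)*102 = 501*102 = 51102)
h(Q) = 221/40 - Q/544 (h(Q) = (-221/(-10) + Q/(-136))/4 = (-221*(-1/10) + Q*(-1/136))/4 = (221/10 - Q/136)/4 = 221/40 - Q/544)
sqrt(O + h(u(21))) + X = sqrt(-18967 + (221/40 - 1/544*21)) + 51102 = sqrt(-18967 + (221/40 - 21/544)) + 51102 = sqrt(-18967 + 14923/2720) + 51102 = sqrt(-51575317/2720) + 51102 = I*sqrt(8767803890)/680 + 51102 = 51102 + I*sqrt(8767803890)/680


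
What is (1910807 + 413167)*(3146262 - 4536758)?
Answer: -3231476551104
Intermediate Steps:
(1910807 + 413167)*(3146262 - 4536758) = 2323974*(-1390496) = -3231476551104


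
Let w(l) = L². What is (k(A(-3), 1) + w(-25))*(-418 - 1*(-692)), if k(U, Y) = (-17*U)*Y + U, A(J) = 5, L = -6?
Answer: -12056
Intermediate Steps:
k(U, Y) = U - 17*U*Y (k(U, Y) = -17*U*Y + U = U - 17*U*Y)
w(l) = 36 (w(l) = (-6)² = 36)
(k(A(-3), 1) + w(-25))*(-418 - 1*(-692)) = (5*(1 - 17*1) + 36)*(-418 - 1*(-692)) = (5*(1 - 17) + 36)*(-418 + 692) = (5*(-16) + 36)*274 = (-80 + 36)*274 = -44*274 = -12056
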